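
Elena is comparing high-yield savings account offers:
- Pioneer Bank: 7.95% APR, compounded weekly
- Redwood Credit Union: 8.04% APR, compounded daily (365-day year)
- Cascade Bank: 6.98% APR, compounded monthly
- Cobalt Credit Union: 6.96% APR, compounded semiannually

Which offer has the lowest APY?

Pioneer Bank: (1 + 0.0795/52)^52 − 1 = 8.268%
Redwood Credit Union: (1 + 0.0804/365)^365 − 1 = 8.371%
Cascade Bank: (1 + 0.0698/12)^12 − 1 = 7.208%
Cobalt Credit Union: (1 + 0.0696/2)^2 − 1 = 7.081%
The lowest effective annual rate is Cobalt Credit Union at 7.081%.

Cobalt Credit Union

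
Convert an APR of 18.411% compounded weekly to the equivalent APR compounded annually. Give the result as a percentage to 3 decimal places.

20.176%

EAR = (1 + 0.18411/52)^52 − 1 = 0.201757.
Compounded annually, the equivalent nominal rate is the EAR itself: 20.176%.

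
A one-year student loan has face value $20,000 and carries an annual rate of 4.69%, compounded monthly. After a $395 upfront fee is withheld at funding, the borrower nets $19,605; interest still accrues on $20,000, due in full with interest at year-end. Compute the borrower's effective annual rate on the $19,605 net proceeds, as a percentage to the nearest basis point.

Amount owed after one year: 20,000 × (1 + 0.0469/12)^12 = 20,000 × 1.047921 = $20,958.43.
Effective rate on net proceeds: 20,958.43 / 19,605 − 1 = 0.069035 = 6.90%.

6.90%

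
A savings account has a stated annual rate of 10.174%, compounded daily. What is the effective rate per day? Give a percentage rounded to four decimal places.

0.0279%

With a nominal annual rate compounded daily, the periodic rate is the nominal rate divided by 365.
i = 0.10174 / 365 = 0.0002787 = 0.0279%.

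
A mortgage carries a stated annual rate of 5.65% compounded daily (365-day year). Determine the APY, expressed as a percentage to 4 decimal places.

5.8122%

EAR = (1 + 0.0565/365)^365 − 1.
= 1.058122 − 1 = 5.8122%.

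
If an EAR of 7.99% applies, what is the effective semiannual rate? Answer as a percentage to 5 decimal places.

The per-half-year rate i satisfies (1 + i)^2 = 1 + 0.0799.
i = 1.0799^(1/2) − 1 = 0.0391824 = 3.91824%.

3.91824%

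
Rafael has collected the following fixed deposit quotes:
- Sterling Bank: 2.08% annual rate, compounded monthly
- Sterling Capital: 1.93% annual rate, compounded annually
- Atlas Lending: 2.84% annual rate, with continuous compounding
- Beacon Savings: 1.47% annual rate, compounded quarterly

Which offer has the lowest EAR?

Sterling Bank: (1 + 0.0208/12)^12 − 1 = 2.100%
Sterling Capital: compounded annually, EAR = 1.930%
Atlas Lending: e^0.0284 − 1 = 2.881%
Beacon Savings: (1 + 0.0147/4)^4 − 1 = 1.478%
The lowest effective annual rate is Beacon Savings at 1.478%.

Beacon Savings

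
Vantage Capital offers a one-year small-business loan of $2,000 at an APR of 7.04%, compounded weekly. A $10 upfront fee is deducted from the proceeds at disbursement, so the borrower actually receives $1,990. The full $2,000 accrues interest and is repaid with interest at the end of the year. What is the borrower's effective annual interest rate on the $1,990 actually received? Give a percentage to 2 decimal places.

Amount owed after one year: 2,000 × (1 + 0.0704/52)^52 = 2,000 × 1.072886 = $2,145.77.
Effective rate on net proceeds: 2,145.77 / 1,990 − 1 = 0.078278 = 7.83%.

7.83%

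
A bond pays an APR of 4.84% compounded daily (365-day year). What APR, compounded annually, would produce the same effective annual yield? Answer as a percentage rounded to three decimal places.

4.959%

EAR = (1 + 0.0484/365)^365 − 1 = 0.049587.
Compounded annually, the equivalent nominal rate is the EAR itself: 4.959%.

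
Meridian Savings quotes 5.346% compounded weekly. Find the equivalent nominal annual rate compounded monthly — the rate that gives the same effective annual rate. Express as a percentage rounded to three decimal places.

EAR = (1 + 0.05346/52)^52 − 1 = 0.054886.
Solve (1 + r/12)^12 = 1.054886: r/12 = 1.054886^(1/12) − 1 = 0.004463, so r = 0.053552 = 5.355%.

5.355%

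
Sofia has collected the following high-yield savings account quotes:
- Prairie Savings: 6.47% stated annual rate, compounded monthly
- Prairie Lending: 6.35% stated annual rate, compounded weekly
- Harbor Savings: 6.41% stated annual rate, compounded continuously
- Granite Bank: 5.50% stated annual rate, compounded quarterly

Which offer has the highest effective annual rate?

Prairie Savings

Prairie Savings: (1 + 0.0647/12)^12 − 1 = 6.665%
Prairie Lending: (1 + 0.0635/52)^52 − 1 = 6.552%
Harbor Savings: e^0.0641 − 1 = 6.620%
Granite Bank: (1 + 0.0550/4)^4 − 1 = 5.614%
The highest effective annual rate is Prairie Savings at 6.665%.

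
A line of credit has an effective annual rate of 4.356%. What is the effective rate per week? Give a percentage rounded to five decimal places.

The per-week rate i satisfies (1 + i)^52 = 1 + 0.04356.
i = 1.04356^(1/52) − 1 = 0.0008203 = 0.08203%.

0.08203%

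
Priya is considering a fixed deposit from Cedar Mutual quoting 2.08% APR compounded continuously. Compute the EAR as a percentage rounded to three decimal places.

With continuous compounding, EAR = e^0.0208 − 1.
e^0.0208 = 1.021018, so EAR = 0.021018 = 2.102%.

2.102%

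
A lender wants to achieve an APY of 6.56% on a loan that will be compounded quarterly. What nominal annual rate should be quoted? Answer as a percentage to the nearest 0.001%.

(1 + r/4)^4 − 1 = 0.0656, so 1 + r/4 = 1.0656^(1/4).
r/4 = 0.016011, so r = 0.064045 = 6.405%.

6.405%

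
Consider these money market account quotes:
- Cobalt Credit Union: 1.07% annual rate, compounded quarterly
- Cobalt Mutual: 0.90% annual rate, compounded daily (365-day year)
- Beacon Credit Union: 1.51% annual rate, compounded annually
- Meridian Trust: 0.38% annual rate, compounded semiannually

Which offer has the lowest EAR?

Meridian Trust

Cobalt Credit Union: (1 + 0.0107/4)^4 − 1 = 1.074%
Cobalt Mutual: (1 + 0.0090/365)^365 − 1 = 0.904%
Beacon Credit Union: compounded annually, EAR = 1.510%
Meridian Trust: (1 + 0.0038/2)^2 − 1 = 0.380%
The lowest effective annual rate is Meridian Trust at 0.380%.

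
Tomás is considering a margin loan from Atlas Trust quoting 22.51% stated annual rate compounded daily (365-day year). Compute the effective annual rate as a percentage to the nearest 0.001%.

25.236%

EAR = (1 + 0.2251/365)^365 − 1.
= (1 + 0.000617)^365 − 1 = 1.252361 − 1 = 25.236%.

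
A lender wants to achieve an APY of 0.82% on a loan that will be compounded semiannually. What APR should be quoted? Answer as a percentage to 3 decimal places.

(1 + r/2)^2 − 1 = 0.0082, so 1 + r/2 = 1.0082^(1/2).
r/2 = 0.004092, so r = 0.008183 = 0.818%.

0.818%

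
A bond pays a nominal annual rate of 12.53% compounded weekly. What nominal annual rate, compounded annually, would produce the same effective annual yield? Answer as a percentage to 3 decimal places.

EAR = (1 + 0.1253/52)^52 − 1 = 0.133318.
Compounded annually, the equivalent nominal rate is the EAR itself: 13.332%.

13.332%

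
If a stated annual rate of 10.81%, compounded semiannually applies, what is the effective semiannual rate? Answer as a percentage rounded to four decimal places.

5.4050%

With a nominal annual rate compounded semiannually, the periodic rate is the nominal rate divided by 2.
i = 0.1081 / 2 = 0.0540500 = 5.4050%.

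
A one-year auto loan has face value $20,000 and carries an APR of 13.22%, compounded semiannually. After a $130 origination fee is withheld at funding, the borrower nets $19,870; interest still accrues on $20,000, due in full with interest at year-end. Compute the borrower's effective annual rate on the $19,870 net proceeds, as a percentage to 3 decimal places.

Amount owed after one year: 20,000 × (1 + 0.1322/2)^2 = 20,000 × 1.136569 = $22,731.38.
Effective rate on net proceeds: 22,731.38 / 19,870 − 1 = 0.144005 = 14.401%.

14.401%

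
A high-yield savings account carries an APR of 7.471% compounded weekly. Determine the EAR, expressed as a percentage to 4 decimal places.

7.7514%

EAR = (1 + 0.07471/52)^52 − 1.
= (1 + 0.001437)^52 − 1 = 1.077514 − 1 = 7.7514%.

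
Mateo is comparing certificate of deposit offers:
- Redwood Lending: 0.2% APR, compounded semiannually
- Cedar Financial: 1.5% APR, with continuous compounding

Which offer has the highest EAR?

Cedar Financial

Redwood Lending: (1 + 0.002/2)^2 − 1 = 0.200%
Cedar Financial: e^0.015 − 1 = 1.511%
The highest effective annual rate is Cedar Financial at 1.511%.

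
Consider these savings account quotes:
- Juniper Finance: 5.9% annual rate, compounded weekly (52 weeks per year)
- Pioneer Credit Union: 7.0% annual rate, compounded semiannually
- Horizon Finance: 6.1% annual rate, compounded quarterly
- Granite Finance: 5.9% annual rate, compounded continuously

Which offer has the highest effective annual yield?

Juniper Finance: (1 + 0.059/52)^52 − 1 = 6.074%
Pioneer Credit Union: (1 + 0.070/2)^2 − 1 = 7.122%
Horizon Finance: (1 + 0.061/4)^4 − 1 = 6.241%
Granite Finance: e^0.059 − 1 = 6.078%
The highest effective annual rate is Pioneer Credit Union at 7.122%.

Pioneer Credit Union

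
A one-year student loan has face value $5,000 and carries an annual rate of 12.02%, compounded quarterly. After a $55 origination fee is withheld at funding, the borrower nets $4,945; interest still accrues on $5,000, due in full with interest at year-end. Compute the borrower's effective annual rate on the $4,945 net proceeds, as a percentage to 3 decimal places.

Amount owed after one year: 5,000 × (1 + 0.1202/4)^4 = 5,000 × 1.125727 = $5,628.64.
Effective rate on net proceeds: 5,628.64 / 4,945 − 1 = 0.138248 = 13.825%.

13.825%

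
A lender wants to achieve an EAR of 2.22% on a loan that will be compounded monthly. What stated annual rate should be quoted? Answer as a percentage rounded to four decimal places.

(1 + r/12)^12 − 1 = 0.0222, so 1 + r/12 = 1.0222^(1/12).
r/12 = 0.001831, so r = 0.021977 = 2.1977%.

2.1977%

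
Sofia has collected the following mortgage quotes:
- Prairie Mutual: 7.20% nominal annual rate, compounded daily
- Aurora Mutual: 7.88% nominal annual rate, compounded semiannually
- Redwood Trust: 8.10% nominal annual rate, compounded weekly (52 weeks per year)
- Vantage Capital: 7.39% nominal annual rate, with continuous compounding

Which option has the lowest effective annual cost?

Prairie Mutual: (1 + 0.0720/365)^365 − 1 = 7.465%
Aurora Mutual: (1 + 0.0788/2)^2 − 1 = 8.035%
Redwood Trust: (1 + 0.0810/52)^52 − 1 = 8.430%
Vantage Capital: e^0.0739 − 1 = 7.670%
The lowest effective annual rate is Prairie Mutual at 7.465%.

Prairie Mutual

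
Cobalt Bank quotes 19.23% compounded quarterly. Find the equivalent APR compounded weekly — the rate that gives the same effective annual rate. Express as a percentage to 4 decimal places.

18.8160%

EAR = (1 + 0.1923/4)^4 − 1 = 0.206617.
Solve (1 + r/52)^52 = 1.206617: r/52 = 1.206617^(1/52) − 1 = 0.003618, so r = 0.188160 = 18.8160%.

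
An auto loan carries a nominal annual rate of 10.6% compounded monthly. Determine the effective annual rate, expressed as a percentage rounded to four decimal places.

EAR = (1 + 0.106/12)^12 − 1.
= (1 + 0.008833)^12 − 1 = 1.111305 − 1 = 11.1305%.

11.1305%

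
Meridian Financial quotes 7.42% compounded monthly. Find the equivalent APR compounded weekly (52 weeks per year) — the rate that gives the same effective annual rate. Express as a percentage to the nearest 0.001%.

7.402%

EAR = (1 + 0.0742/12)^12 − 1 = 0.076776.
Solve (1 + r/52)^52 = 1.076776: r/52 = 1.076776^(1/52) − 1 = 0.001424, so r = 0.074024 = 7.402%.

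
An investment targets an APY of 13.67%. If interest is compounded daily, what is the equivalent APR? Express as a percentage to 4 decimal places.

(1 + r/365)^365 − 1 = 0.1367, so 1 + r/365 = 1.1367^(1/365).
r/365 = 0.000351, so r = 0.128152 = 12.8152%.

12.8152%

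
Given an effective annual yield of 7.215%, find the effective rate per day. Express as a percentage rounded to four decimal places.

0.0191%

The per-day rate i satisfies (1 + i)^365 = 1 + 0.07215.
i = 1.07215^(1/365) − 1 = 0.0001909 = 0.0191%.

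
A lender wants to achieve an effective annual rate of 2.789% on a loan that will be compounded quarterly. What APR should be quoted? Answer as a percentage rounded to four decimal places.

(1 + r/4)^4 − 1 = 0.02789, so 1 + r/4 = 1.02789^(1/4).
r/4 = 0.006901, so r = 0.027603 = 2.7603%.

2.7603%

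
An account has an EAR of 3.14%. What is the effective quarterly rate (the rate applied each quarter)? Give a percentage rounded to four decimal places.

The per-quarter rate i satisfies (1 + i)^4 = 1 + 0.0314.
i = 1.0314^(1/4) − 1 = 0.0077592 = 0.7759%.

0.7759%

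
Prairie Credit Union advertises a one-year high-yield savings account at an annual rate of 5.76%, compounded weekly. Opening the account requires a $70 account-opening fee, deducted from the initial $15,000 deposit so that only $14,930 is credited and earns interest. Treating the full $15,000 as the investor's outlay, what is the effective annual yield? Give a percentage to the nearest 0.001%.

Value after one year: 14,930 × (1 + 0.0576/52)^52 = 14,930 × 1.059257 = $15,814.71.
Effective yield on the $15,000 outlay: 15,814.71 / 15,000 − 1 = 0.054314 = 5.431%.

5.431%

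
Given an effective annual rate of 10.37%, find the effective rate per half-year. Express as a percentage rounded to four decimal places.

5.0571%

The per-half-year rate i satisfies (1 + i)^2 = 1 + 0.1037.
i = 1.1037^(1/2) − 1 = 0.0505713 = 5.0571%.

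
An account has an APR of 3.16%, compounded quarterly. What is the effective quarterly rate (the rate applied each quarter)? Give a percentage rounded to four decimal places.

With a nominal annual rate compounded quarterly, the periodic rate is the nominal rate divided by 4.
i = 0.0316 / 4 = 0.0079000 = 0.7900%.

0.7900%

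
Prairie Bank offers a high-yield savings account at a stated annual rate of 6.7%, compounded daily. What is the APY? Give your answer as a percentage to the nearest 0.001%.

EAR = (1 + 0.067/365)^365 − 1.
= 1.069289 − 1 = 6.929%.

6.929%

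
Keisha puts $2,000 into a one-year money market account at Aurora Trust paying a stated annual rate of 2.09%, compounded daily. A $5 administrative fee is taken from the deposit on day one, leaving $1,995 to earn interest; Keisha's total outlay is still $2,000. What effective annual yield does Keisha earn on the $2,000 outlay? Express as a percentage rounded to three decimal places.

Value after one year: 1,995 × (1 + 0.0209/365)^365 = 1,995 × 1.021119 = $2,037.13.
Effective yield on the $2,000 outlay: 2,037.13 / 2,000 − 1 = 0.018567 = 1.857%.

1.857%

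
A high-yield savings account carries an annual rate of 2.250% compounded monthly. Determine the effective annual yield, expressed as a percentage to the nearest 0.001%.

2.273%

EAR = (1 + 0.02250/12)^12 − 1.
= (1 + 0.001875)^12 − 1 = 1.022733 − 1 = 2.273%.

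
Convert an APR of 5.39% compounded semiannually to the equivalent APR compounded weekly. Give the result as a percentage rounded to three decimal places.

EAR = (1 + 0.0539/2)^2 − 1 = 0.054626.
Solve (1 + r/52)^52 = 1.054626: r/52 = 1.054626^(1/52) − 1 = 0.001023, so r = 0.053214 = 5.321%.

5.321%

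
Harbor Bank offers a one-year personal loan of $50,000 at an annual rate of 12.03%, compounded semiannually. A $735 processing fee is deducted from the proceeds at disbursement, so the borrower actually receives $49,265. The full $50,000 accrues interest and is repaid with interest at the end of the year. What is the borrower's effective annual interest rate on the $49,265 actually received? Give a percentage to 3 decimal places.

Amount owed after one year: 50,000 × (1 + 0.1203/2)^2 = 50,000 × 1.123918 = $56,195.90.
Effective rate on net proceeds: 56,195.90 / 49,265 − 1 = 0.140686 = 14.069%.

14.069%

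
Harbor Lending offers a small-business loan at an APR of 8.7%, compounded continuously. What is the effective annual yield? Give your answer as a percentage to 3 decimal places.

With continuous compounding, EAR = e^0.087 − 1.
e^0.087 = 1.090897, so EAR = 0.090897 = 9.090%.

9.090%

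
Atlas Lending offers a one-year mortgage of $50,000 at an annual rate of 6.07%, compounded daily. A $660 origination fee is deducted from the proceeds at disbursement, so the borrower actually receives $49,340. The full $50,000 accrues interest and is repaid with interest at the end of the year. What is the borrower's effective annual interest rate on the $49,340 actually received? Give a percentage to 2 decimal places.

Amount owed after one year: 50,000 × (1 + 0.0607/365)^365 = 50,000 × 1.062575 = $53,128.74.
Effective rate on net proceeds: 53,128.74 / 49,340 − 1 = 0.076788 = 7.68%.

7.68%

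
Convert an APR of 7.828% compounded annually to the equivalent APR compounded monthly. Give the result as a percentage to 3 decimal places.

Compounded annually, EAR = nominal = 0.078280.
Solve (1 + r/12)^12 = 1.078280: r/12 = 1.078280^(1/12) − 1 = 0.006300, so r = 0.075604 = 7.560%.

7.560%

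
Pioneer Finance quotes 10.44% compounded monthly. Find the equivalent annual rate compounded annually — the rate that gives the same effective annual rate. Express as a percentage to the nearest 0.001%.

10.954%

EAR = (1 + 0.1044/12)^12 − 1 = 0.109543.
Compounded annually, the equivalent nominal rate is the EAR itself: 10.954%.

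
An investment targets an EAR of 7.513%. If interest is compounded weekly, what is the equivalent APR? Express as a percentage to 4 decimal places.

(1 + r/52)^52 − 1 = 0.07513, so 1 + r/52 = 1.07513^(1/52).
r/52 = 0.001394, so r = 0.072492 = 7.2492%.

7.2492%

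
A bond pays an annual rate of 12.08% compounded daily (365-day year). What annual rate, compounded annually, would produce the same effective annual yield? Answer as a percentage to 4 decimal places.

12.8377%

EAR = (1 + 0.1208/365)^365 − 1 = 0.128377.
Compounded annually, the equivalent nominal rate is the EAR itself: 12.8377%.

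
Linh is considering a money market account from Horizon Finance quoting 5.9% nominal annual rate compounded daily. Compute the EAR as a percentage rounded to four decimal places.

EAR = (1 + 0.059/365)^365 − 1.
= (1 + 0.000162)^365 − 1 = 1.060770 − 1 = 6.0770%.

6.0770%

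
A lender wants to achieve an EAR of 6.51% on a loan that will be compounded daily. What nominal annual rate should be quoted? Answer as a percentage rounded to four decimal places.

(1 + r/365)^365 − 1 = 0.0651, so 1 + r/365 = 1.0651^(1/365).
r/365 = 0.000173, so r = 0.063074 = 6.3074%.

6.3074%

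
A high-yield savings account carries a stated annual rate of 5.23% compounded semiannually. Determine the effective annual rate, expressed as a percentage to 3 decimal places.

EAR = (1 + 0.0523/2)^2 − 1.
= (1 + 0.026150)^2 − 1 = 1.052984 − 1 = 5.298%.

5.298%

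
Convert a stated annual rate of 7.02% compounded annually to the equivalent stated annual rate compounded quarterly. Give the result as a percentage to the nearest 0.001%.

6.842%

Compounded annually, EAR = nominal = 0.070200.
Solve (1 + r/4)^4 = 1.070200: r/4 = 1.070200^(1/4) − 1 = 0.017106, so r = 0.068424 = 6.842%.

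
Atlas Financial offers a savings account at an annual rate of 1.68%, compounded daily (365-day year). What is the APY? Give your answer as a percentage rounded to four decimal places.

1.6942%

EAR = (1 + 0.0168/365)^365 − 1.
= (1 + 0.000046)^365 − 1 = 1.016942 − 1 = 1.6942%.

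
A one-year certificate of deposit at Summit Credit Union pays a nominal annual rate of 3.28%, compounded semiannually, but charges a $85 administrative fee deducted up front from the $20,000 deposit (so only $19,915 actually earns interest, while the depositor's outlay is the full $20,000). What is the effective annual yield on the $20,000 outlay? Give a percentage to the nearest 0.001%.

Value after one year: 19,915 × (1 + 0.0328/2)^2 = 19,915 × 1.033069 = $20,573.57.
Effective yield on the $20,000 outlay: 20,573.57 / 20,000 − 1 = 0.028678 = 2.868%.

2.868%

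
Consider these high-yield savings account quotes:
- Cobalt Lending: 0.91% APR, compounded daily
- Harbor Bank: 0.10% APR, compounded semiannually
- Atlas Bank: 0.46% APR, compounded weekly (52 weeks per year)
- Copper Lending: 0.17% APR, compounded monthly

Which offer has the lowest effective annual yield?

Harbor Bank

Cobalt Lending: (1 + 0.0091/365)^365 − 1 = 0.914%
Harbor Bank: (1 + 0.0010/2)^2 − 1 = 0.100%
Atlas Bank: (1 + 0.0046/52)^52 − 1 = 0.461%
Copper Lending: (1 + 0.0017/12)^12 − 1 = 0.170%
The lowest effective annual rate is Harbor Bank at 0.100%.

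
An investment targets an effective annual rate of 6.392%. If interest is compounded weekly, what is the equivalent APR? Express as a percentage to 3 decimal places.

6.200%

(1 + r/52)^52 − 1 = 0.06392, so 1 + r/52 = 1.06392^(1/52).
r/52 = 0.001192, so r = 0.061997 = 6.200%.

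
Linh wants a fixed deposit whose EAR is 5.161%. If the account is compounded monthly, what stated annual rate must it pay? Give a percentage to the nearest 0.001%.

5.043%

(1 + r/12)^12 − 1 = 0.05161, so 1 + r/12 = 1.05161^(1/12).
r/12 = 0.004202, so r = 0.050428 = 5.043%.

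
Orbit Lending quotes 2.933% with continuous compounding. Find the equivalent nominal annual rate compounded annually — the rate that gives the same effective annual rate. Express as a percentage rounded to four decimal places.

EAR under continuous compounding: e^0.02933 − 1 = 0.029764.
Compounded annually, the equivalent nominal rate is the EAR itself: 2.9764%.

2.9764%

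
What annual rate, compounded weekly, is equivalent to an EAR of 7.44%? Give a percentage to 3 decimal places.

(1 + r/52)^52 − 1 = 0.0744, so 1 + r/52 = 1.0744^(1/52).
r/52 = 0.001381, so r = 0.071812 = 7.181%.

7.181%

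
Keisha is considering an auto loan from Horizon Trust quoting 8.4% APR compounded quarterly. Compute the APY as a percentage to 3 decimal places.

EAR = (1 + 0.084/4)^4 − 1.
= 1.086683 − 1 = 8.668%.

8.668%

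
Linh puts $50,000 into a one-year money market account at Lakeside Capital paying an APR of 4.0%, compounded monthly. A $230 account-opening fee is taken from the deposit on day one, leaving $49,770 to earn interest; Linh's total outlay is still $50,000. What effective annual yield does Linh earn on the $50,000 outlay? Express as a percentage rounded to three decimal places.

Value after one year: 49,770 × (1 + 0.040/12)^12 = 49,770 × 1.040742 = $51,797.71.
Effective yield on the $50,000 outlay: 51,797.71 / 50,000 − 1 = 0.035954 = 3.595%.

3.595%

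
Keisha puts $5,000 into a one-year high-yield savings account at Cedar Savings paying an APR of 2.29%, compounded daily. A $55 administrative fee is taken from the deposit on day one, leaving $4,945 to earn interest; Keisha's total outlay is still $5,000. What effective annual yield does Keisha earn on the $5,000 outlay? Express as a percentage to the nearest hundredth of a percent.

1.19%

Value after one year: 4,945 × (1 + 0.0229/365)^365 = 4,945 × 1.023163 = $5,059.54.
Effective yield on the $5,000 outlay: 5,059.54 / 5,000 − 1 = 0.011909 = 1.19%.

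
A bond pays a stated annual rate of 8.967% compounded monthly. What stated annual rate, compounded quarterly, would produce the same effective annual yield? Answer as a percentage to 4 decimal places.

EAR = (1 + 0.08967/12)^12 − 1 = 0.093449.
Solve (1 + r/4)^4 = 1.093449: r/4 = 1.093449^(1/4) − 1 = 0.022585, so r = 0.090342 = 9.0342%.

9.0342%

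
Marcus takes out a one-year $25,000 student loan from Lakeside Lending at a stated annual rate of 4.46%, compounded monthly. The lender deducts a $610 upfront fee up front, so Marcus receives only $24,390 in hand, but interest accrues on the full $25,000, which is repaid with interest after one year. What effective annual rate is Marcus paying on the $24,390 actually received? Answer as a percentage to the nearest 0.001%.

7.167%

Amount owed after one year: 25,000 × (1 + 0.0446/12)^12 = 25,000 × 1.045523 = $26,138.08.
Effective rate on net proceeds: 26,138.08 / 24,390 − 1 = 0.071672 = 7.167%.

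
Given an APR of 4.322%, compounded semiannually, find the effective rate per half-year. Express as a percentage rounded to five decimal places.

2.16100%

With a nominal annual rate compounded semiannually, the periodic rate is the nominal rate divided by 2.
i = 0.04322 / 2 = 0.0216100 = 2.16100%.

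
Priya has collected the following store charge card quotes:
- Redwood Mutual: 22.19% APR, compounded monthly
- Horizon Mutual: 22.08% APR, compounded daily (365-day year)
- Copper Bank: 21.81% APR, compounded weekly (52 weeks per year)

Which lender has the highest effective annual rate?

Horizon Mutual

Redwood Mutual: (1 + 0.2219/12)^12 − 1 = 24.592%
Horizon Mutual: (1 + 0.2208/365)^365 − 1 = 24.699%
Copper Bank: (1 + 0.2181/52)^52 − 1 = 24.314%
The highest effective annual rate is Horizon Mutual at 24.699%.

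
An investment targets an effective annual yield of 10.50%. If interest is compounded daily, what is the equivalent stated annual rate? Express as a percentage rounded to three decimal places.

(1 + r/365)^365 − 1 = 0.1050, so 1 + r/365 = 1.1050^(1/365).
r/365 = 0.000274, so r = 0.099859 = 9.986%.

9.986%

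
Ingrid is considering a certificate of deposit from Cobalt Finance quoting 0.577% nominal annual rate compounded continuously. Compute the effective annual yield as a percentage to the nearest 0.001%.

With continuous compounding, EAR = e^0.00577 − 1.
e^0.00577 = 1.005787, so EAR = 0.005787 = 0.579%.

0.579%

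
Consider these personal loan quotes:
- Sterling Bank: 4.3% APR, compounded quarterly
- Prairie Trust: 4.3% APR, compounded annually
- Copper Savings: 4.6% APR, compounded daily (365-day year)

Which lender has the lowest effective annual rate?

Sterling Bank: (1 + 0.043/4)^4 − 1 = 4.370%
Prairie Trust: compounded annually, EAR = 4.300%
Copper Savings: (1 + 0.046/365)^365 − 1 = 4.707%
The lowest effective annual rate is Prairie Trust at 4.300%.

Prairie Trust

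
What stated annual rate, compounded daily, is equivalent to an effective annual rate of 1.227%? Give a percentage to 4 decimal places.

1.2196%

(1 + r/365)^365 − 1 = 0.01227, so 1 + r/365 = 1.01227^(1/365).
r/365 = 0.000033, so r = 0.012196 = 1.2196%.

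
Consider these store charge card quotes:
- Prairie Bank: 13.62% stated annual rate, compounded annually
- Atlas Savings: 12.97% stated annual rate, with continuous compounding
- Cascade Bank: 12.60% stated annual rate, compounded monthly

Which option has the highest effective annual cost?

Atlas Savings

Prairie Bank: compounded annually, EAR = 13.620%
Atlas Savings: e^0.1297 − 1 = 13.849%
Cascade Bank: (1 + 0.1260/12)^12 − 1 = 13.354%
The highest effective annual rate is Atlas Savings at 13.849%.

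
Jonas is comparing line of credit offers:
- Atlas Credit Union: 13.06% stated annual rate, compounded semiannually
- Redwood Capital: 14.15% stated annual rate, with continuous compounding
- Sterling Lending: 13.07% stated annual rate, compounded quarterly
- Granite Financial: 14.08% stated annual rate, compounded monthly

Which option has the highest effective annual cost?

Redwood Capital

Atlas Credit Union: (1 + 0.1306/2)^2 − 1 = 13.486%
Redwood Capital: e^0.1415 − 1 = 15.200%
Sterling Lending: (1 + 0.1307/4)^4 − 1 = 13.725%
Granite Financial: (1 + 0.1408/12)^12 − 1 = 15.025%
The highest effective annual rate is Redwood Capital at 15.200%.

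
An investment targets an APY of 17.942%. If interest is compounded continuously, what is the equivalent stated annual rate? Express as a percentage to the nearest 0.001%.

Continuous: nominal r satisfies e^r − 1 = 0.17942.
r = ln(1 + 0.17942) = ln(1.17942) = 0.165023 = 16.502%.

16.502%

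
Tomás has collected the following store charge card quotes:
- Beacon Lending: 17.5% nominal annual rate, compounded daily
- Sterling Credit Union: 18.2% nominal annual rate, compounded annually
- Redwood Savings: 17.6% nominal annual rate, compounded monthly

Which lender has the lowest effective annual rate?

Sterling Credit Union

Beacon Lending: (1 + 0.175/365)^365 − 1 = 19.120%
Sterling Credit Union: compounded annually, EAR = 18.200%
Redwood Savings: (1 + 0.176/12)^12 − 1 = 19.091%
The lowest effective annual rate is Sterling Credit Union at 18.200%.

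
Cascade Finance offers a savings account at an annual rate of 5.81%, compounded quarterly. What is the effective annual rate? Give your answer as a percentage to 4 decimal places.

EAR = (1 + 0.0581/4)^4 − 1.
= (1 + 0.014525)^4 − 1 = 1.059378 − 1 = 5.9378%.

5.9378%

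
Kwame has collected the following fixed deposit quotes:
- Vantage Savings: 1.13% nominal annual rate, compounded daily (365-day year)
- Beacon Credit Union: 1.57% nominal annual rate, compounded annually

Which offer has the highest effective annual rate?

Vantage Savings: (1 + 0.0113/365)^365 − 1 = 1.136%
Beacon Credit Union: compounded annually, EAR = 1.570%
The highest effective annual rate is Beacon Credit Union at 1.570%.

Beacon Credit Union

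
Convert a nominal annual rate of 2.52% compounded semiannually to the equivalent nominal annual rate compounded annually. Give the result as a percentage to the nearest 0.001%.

EAR = (1 + 0.0252/2)^2 − 1 = 0.025359.
Compounded annually, the equivalent nominal rate is the EAR itself: 2.536%.

2.536%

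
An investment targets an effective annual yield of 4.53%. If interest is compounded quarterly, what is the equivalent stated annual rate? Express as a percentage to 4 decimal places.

(1 + r/4)^4 − 1 = 0.0453, so 1 + r/4 = 1.0453^(1/4).
r/4 = 0.011138, so r = 0.044550 = 4.4550%.

4.4550%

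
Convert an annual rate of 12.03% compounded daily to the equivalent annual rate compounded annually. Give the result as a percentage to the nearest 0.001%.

EAR = (1 + 0.1203/365)^365 − 1 = 0.127813.
Compounded annually, the equivalent nominal rate is the EAR itself: 12.781%.

12.781%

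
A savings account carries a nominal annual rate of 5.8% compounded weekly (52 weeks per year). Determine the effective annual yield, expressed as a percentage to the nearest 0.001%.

EAR = (1 + 0.058/52)^52 − 1.
= (1 + 0.001115)^52 − 1 = 1.059681 − 1 = 5.968%.

5.968%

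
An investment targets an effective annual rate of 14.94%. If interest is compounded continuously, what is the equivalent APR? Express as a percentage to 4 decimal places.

13.9240%

Continuous: nominal r satisfies e^r − 1 = 0.1494.
r = ln(1 + 0.1494) = ln(1.1494) = 0.139240 = 13.9240%.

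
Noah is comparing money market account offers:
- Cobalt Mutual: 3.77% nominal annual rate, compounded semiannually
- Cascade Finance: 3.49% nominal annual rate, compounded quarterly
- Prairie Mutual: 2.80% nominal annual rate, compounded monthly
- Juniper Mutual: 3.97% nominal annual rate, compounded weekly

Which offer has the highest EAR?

Cobalt Mutual: (1 + 0.0377/2)^2 − 1 = 3.806%
Cascade Finance: (1 + 0.0349/4)^4 − 1 = 3.536%
Prairie Mutual: (1 + 0.0280/12)^12 − 1 = 2.836%
Juniper Mutual: (1 + 0.0397/52)^52 − 1 = 4.048%
The highest effective annual rate is Juniper Mutual at 4.048%.

Juniper Mutual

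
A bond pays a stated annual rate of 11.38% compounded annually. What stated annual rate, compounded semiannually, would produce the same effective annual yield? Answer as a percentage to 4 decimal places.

11.0734%

Compounded annually, EAR = nominal = 0.113800.
Solve (1 + r/2)^2 = 1.113800: r/2 = 1.113800^(1/2) − 1 = 0.055367, so r = 0.110734 = 11.0734%.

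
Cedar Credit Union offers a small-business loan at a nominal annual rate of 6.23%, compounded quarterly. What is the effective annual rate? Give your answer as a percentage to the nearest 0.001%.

6.377%

EAR = (1 + 0.0623/4)^4 − 1.
= (1 + 0.015575)^4 − 1 = 1.063771 − 1 = 6.377%.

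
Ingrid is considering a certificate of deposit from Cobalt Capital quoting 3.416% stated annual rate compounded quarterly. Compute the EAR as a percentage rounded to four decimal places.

EAR = (1 + 0.03416/4)^4 − 1.
= 1.034600 − 1 = 3.4600%.

3.4600%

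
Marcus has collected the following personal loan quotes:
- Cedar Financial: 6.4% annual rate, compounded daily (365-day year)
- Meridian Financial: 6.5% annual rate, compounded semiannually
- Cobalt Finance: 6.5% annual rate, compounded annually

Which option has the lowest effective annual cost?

Cedar Financial: (1 + 0.064/365)^365 − 1 = 6.609%
Meridian Financial: (1 + 0.065/2)^2 − 1 = 6.606%
Cobalt Finance: compounded annually, EAR = 6.500%
The lowest effective annual rate is Cobalt Finance at 6.500%.

Cobalt Finance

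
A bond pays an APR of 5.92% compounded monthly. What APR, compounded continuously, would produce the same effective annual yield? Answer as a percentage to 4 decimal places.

5.9054%

EAR = (1 + 0.0592/12)^12 − 1 = 0.060833.
Equivalent continuous rate: r = ln(1 + 0.060833) = 0.059054 = 5.9054%.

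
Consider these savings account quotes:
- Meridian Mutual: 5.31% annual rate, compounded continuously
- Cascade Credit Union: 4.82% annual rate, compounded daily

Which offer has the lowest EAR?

Meridian Mutual: e^0.0531 − 1 = 5.454%
Cascade Credit Union: (1 + 0.0482/365)^365 − 1 = 4.938%
The lowest effective annual rate is Cascade Credit Union at 4.938%.

Cascade Credit Union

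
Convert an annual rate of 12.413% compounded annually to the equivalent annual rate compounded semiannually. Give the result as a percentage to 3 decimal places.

12.050%

Compounded annually, EAR = nominal = 0.124130.
Solve (1 + r/2)^2 = 1.124130: r/2 = 1.124130^(1/2) − 1 = 0.060250, so r = 0.120500 = 12.050%.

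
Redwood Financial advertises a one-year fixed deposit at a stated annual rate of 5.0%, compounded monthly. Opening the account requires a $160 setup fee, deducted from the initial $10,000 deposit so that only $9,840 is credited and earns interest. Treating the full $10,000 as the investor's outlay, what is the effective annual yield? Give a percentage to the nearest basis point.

Value after one year: 9,840 × (1 + 0.050/12)^12 = 9,840 × 1.051162 = $10,343.43.
Effective yield on the $10,000 outlay: 10,343.43 / 10,000 − 1 = 0.034343 = 3.43%.

3.43%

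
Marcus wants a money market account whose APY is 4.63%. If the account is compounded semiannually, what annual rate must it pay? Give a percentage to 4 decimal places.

4.5776%

(1 + r/2)^2 − 1 = 0.0463, so 1 + r/2 = 1.0463^(1/2).
r/2 = 0.022888, so r = 0.045776 = 4.5776%.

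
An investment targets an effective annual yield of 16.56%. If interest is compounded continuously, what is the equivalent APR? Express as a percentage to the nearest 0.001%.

Continuous: nominal r satisfies e^r − 1 = 0.1656.
r = ln(1 + 0.1656) = ln(1.1656) = 0.153236 = 15.324%.

15.324%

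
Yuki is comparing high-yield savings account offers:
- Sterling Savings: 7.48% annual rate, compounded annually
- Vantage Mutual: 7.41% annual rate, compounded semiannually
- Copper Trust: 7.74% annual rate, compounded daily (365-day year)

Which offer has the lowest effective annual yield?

Sterling Savings: compounded annually, EAR = 7.480%
Vantage Mutual: (1 + 0.0741/2)^2 − 1 = 7.547%
Copper Trust: (1 + 0.0774/365)^365 − 1 = 8.047%
The lowest effective annual rate is Sterling Savings at 7.480%.

Sterling Savings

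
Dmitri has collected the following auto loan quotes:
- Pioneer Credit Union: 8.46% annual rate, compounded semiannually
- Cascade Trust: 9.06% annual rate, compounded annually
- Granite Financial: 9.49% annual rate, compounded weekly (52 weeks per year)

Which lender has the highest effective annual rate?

Pioneer Credit Union: (1 + 0.0846/2)^2 − 1 = 8.639%
Cascade Trust: compounded annually, EAR = 9.060%
Granite Financial: (1 + 0.0949/52)^52 − 1 = 9.945%
The highest effective annual rate is Granite Financial at 9.945%.

Granite Financial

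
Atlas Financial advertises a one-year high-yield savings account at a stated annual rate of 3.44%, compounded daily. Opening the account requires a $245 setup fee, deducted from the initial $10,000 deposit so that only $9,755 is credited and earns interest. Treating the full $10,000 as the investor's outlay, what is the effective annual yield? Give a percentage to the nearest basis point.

Value after one year: 9,755 × (1 + 0.0344/365)^365 = 9,755 × 1.034997 = $10,096.39.
Effective yield on the $10,000 outlay: 10,096.39 / 10,000 − 1 = 0.009639 = 0.96%.

0.96%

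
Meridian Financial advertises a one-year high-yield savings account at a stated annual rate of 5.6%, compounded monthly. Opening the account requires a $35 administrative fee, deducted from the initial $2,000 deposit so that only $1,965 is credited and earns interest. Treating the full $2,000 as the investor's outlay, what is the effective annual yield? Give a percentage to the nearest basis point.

Value after one year: 1,965 × (1 + 0.056/12)^12 = 1,965 × 1.057460 = $2,077.91.
Effective yield on the $2,000 outlay: 2,077.91 / 2,000 − 1 = 0.038954 = 3.90%.

3.90%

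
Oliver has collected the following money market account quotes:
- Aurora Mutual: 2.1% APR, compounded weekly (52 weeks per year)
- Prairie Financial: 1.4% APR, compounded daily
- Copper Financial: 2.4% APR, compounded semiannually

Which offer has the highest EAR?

Aurora Mutual: (1 + 0.021/52)^52 − 1 = 2.122%
Prairie Financial: (1 + 0.014/365)^365 − 1 = 1.410%
Copper Financial: (1 + 0.024/2)^2 − 1 = 2.414%
The highest effective annual rate is Copper Financial at 2.414%.

Copper Financial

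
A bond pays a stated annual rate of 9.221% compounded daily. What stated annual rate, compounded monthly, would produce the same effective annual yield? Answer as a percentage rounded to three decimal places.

EAR = (1 + 0.09221/365)^365 − 1 = 0.096582.
Solve (1 + r/12)^12 = 1.096582: r/12 = 1.096582^(1/12) − 1 = 0.007713, so r = 0.092553 = 9.255%.

9.255%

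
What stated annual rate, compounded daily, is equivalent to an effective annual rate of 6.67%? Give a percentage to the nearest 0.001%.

6.458%

(1 + r/365)^365 − 1 = 0.0667, so 1 + r/365 = 1.0667^(1/365).
r/365 = 0.000177, so r = 0.064575 = 6.458%.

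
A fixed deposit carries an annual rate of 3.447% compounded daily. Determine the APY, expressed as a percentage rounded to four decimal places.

3.5069%

EAR = (1 + 0.03447/365)^365 − 1.
= 1.035069 − 1 = 3.5069%.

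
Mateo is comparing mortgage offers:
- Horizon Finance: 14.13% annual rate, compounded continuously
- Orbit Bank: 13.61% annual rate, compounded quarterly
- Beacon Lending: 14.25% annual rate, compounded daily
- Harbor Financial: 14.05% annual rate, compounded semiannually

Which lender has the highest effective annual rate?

Horizon Finance: e^0.1413 − 1 = 15.177%
Orbit Bank: (1 + 0.1361/4)^4 − 1 = 14.321%
Beacon Lending: (1 + 0.1425/365)^365 − 1 = 15.312%
Harbor Financial: (1 + 0.1405/2)^2 − 1 = 14.544%
The highest effective annual rate is Beacon Lending at 15.312%.

Beacon Lending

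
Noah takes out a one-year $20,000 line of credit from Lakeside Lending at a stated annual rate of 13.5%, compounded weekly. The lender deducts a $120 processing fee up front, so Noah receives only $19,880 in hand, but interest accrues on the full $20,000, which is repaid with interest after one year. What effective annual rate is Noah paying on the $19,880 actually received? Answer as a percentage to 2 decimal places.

15.12%

Amount owed after one year: 20,000 × (1 + 0.135/52)^52 = 20,000 × 1.144337 = $22,886.73.
Effective rate on net proceeds: 22,886.73 / 19,880 − 1 = 0.151244 = 15.12%.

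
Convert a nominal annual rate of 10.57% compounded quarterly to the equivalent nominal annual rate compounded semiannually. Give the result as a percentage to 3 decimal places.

10.710%

EAR = (1 + 0.1057/4)^4 − 1 = 0.109964.
Solve (1 + r/2)^2 = 1.109964: r/2 = 1.109964^(1/2) − 1 = 0.053548, so r = 0.107097 = 10.710%.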